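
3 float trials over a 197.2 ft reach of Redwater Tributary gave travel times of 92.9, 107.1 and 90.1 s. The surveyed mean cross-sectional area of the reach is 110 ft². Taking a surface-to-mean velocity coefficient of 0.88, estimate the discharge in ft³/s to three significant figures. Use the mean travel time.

197 ft³/s

t̄ = (92.9 + 107.1 + 90.1) / 3 = 96.7 s
v_surface = L / t̄ = 197.2 / 96.7 = 2.039 ft/s
v_mean = 0.88 × 2.039 = 1.795 ft/s
Q = A × v_mean = 110 × 1.795 = 197.4 ft³/s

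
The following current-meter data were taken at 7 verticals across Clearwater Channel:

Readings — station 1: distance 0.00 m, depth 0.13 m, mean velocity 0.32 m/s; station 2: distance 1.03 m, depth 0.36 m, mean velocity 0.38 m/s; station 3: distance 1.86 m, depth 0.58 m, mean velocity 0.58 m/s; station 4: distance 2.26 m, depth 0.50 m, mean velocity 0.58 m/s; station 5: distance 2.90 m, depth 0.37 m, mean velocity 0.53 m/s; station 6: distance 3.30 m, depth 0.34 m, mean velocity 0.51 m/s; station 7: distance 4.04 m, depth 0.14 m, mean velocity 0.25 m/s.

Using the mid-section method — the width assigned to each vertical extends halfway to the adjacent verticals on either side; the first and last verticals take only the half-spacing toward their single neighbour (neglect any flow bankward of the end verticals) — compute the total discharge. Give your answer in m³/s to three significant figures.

w_1 = (1.03 − 0.00)/2 = 0.515 m; q_1 = 0.32 × 0.13 × 0.515 = 0.02142 m³/s
w_2 = (1.86 − 0.00)/2 = 0.93 m; q_2 = 0.38 × 0.36 × 0.93 = 0.1272 m³/s
w_3 = (2.26 − 1.03)/2 = 0.615 m; q_3 = 0.58 × 0.58 × 0.615 = 0.2069 m³/s
w_4 = (2.90 − 1.86)/2 = 0.52 m; q_4 = 0.58 × 0.50 × 0.52 = 0.1508 m³/s
w_5 = (3.30 − 2.26)/2 = 0.52 m; q_5 = 0.53 × 0.37 × 0.52 = 0.1020 m³/s
w_6 = (4.04 − 2.90)/2 = 0.57 m; q_6 = 0.51 × 0.34 × 0.57 = 0.09884 m³/s
w_7 = (4.04 − 3.30)/2 = 0.37 m; q_7 = 0.25 × 0.14 × 0.37 = 0.01295 m³/s
Q = Σ qᵢ = 0.7201 m³/s

0.720 m³/s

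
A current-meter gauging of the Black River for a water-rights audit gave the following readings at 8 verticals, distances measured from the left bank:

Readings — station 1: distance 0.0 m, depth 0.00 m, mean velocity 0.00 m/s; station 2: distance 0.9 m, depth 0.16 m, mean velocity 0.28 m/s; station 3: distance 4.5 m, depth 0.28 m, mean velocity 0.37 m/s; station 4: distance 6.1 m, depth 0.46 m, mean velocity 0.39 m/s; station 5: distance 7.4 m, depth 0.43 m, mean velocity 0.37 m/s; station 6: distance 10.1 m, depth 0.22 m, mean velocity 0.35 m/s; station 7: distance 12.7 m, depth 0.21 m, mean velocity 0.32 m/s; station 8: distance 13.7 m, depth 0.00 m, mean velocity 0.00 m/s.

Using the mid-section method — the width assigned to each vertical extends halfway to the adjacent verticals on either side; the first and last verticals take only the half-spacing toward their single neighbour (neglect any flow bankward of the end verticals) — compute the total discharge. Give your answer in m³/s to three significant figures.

1.27 m³/s

w_2 = (4.5 − 0.0)/2 = 2.25 m; q_2 = 0.28 × 0.16 × 2.25 = 0.1008 m³/s
w_3 = (6.1 − 0.9)/2 = 2.6 m; q_3 = 0.37 × 0.28 × 2.6 = 0.2694 m³/s
w_4 = (7.4 − 4.5)/2 = 1.45 m; q_4 = 0.39 × 0.46 × 1.45 = 0.2601 m³/s
w_5 = (10.1 − 6.1)/2 = 2 m; q_5 = 0.37 × 0.43 × 2 = 0.3182 m³/s
w_6 = (12.7 − 7.4)/2 = 2.65 m; q_6 = 0.35 × 0.22 × 2.65 = 0.2041 m³/s
w_7 = (13.7 − 10.1)/2 = 1.8 m; q_7 = 0.32 × 0.21 × 1.8 = 0.1210 m³/s
Stations 1, 8 contribute zero (depth or velocity is 0).
Q = Σ qᵢ = 1.274 m³/s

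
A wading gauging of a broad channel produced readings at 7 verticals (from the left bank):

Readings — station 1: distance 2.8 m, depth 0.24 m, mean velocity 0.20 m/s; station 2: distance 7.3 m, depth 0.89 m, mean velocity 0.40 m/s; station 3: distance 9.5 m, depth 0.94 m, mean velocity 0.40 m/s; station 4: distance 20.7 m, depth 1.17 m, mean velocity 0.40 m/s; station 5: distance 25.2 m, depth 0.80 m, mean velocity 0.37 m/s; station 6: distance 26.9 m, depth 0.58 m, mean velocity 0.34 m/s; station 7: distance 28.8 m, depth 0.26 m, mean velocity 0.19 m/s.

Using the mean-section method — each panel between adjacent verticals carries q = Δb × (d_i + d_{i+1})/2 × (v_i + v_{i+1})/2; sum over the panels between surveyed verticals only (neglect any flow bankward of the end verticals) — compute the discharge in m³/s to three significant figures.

8.63 m³/s

Panel 1-2: Δb = 4.5 m, d̄ = (0.24+0.89)/2 = 0.565, v̄ = (0.20+0.40)/2 = 0.3 → q = 4.5×0.565×0.3 = 0.7628 m³/s
Panel 2-3: Δb = 2.2 m, d̄ = (0.89+0.94)/2 = 0.915, v̄ = (0.40+0.40)/2 = 0.4 → q = 2.2×0.915×0.4 = 0.8052 m³/s
Panel 3-4: Δb = 11.2 m, d̄ = (0.94+1.17)/2 = 1.055, v̄ = (0.40+0.40)/2 = 0.4 → q = 11.2×1.055×0.4 = 4.726 m³/s
Panel 4-5: Δb = 4.5 m, d̄ = (1.17+0.80)/2 = 0.985, v̄ = (0.40+0.37)/2 = 0.385 → q = 4.5×0.985×0.385 = 1.707 m³/s
Panel 5-6: Δb = 1.7 m, d̄ = (0.80+0.58)/2 = 0.69, v̄ = (0.37+0.34)/2 = 0.355 → q = 1.7×0.69×0.355 = 0.4164 m³/s
Panel 6-7: Δb = 1.9 m, d̄ = (0.58+0.26)/2 = 0.42, v̄ = (0.34+0.19)/2 = 0.265 → q = 1.9×0.42×0.265 = 0.2115 m³/s
Q = Σ q = 8.629 m³/s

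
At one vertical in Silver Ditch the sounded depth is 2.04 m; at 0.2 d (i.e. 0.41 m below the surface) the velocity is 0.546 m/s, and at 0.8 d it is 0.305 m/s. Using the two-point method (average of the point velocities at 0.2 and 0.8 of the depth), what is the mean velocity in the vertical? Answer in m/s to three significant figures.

v̄ = (0.546 + 0.305) / 2 = 0.4255 m/s

0.426 m/s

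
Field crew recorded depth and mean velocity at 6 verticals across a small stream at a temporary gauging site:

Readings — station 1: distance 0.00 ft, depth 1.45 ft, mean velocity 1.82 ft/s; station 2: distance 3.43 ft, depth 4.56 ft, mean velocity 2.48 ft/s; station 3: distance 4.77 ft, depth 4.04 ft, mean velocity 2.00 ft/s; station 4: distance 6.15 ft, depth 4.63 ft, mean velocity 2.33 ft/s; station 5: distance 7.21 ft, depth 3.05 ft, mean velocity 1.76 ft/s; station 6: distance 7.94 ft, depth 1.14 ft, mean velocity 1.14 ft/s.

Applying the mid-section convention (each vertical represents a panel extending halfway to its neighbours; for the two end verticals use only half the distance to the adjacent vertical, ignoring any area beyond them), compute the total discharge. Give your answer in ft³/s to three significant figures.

w_1 = (3.43 − 0.00)/2 = 1.715 ft; q_1 = 1.82 × 1.45 × 1.715 = 4.526 ft³/s
w_2 = (4.77 − 0.00)/2 = 2.385 ft; q_2 = 2.48 × 4.56 × 2.385 = 26.97 ft³/s
w_3 = (6.15 − 3.43)/2 = 1.36 ft; q_3 = 2.00 × 4.04 × 1.36 = 10.99 ft³/s
w_4 = (7.21 − 4.77)/2 = 1.22 ft; q_4 = 2.33 × 4.63 × 1.22 = 13.16 ft³/s
w_5 = (7.94 − 6.15)/2 = 0.895 ft; q_5 = 1.76 × 3.05 × 0.895 = 4.804 ft³/s
w_6 = (7.94 − 7.21)/2 = 0.365 ft; q_6 = 1.14 × 1.14 × 0.365 = 0.4744 ft³/s
Q = Σ qᵢ = 60.93 ft³/s

60.9 ft³/s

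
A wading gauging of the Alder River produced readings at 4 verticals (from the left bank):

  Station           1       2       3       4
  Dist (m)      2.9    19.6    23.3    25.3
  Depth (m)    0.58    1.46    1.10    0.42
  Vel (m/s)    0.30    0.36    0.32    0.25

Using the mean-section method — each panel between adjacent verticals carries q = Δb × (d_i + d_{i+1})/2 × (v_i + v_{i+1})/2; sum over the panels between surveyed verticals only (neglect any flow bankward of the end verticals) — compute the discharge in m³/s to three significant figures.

7.66 m³/s

Panel 1-2: Δb = 16.7 m, d̄ = (0.58+1.46)/2 = 1.02, v̄ = (0.30+0.36)/2 = 0.33 → q = 16.7×1.02×0.33 = 5.621 m³/s
Panel 2-3: Δb = 3.7 m, d̄ = (1.46+1.10)/2 = 1.28, v̄ = (0.36+0.32)/2 = 0.34 → q = 3.7×1.28×0.34 = 1.610 m³/s
Panel 3-4: Δb = 2 m, d̄ = (1.10+0.42)/2 = 0.76, v̄ = (0.32+0.25)/2 = 0.285 → q = 2×0.76×0.285 = 0.4332 m³/s
Q = Σ q = 7.665 m³/s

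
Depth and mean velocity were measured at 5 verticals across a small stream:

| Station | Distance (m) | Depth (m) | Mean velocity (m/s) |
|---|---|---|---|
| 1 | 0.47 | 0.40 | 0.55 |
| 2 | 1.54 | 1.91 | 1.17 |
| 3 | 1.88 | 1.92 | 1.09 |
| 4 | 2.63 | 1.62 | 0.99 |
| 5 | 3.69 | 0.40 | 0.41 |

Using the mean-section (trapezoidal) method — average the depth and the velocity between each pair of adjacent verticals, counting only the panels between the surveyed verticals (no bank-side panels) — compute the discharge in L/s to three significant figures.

Panel 1-2: Δb = 1.07 m, d̄ = (0.40+1.91)/2 = 1.155, v̄ = (0.55+1.17)/2 = 0.86 → q = 1.07×1.155×0.86 = 1.063 m³/s
Panel 2-3: Δb = 0.34 m, d̄ = (1.91+1.92)/2 = 1.915, v̄ = (1.17+1.09)/2 = 1.13 → q = 0.34×1.915×1.13 = 0.7357 m³/s
Panel 3-4: Δb = 0.75 m, d̄ = (1.92+1.62)/2 = 1.77, v̄ = (1.09+0.99)/2 = 1.04 → q = 0.75×1.77×1.04 = 1.381 m³/s
Panel 4-5: Δb = 1.06 m, d̄ = (1.62+0.40)/2 = 1.01, v̄ = (0.99+0.41)/2 = 0.7 → q = 1.06×1.01×0.7 = 0.7494 m³/s
Q = Σ q = 3.929 m³/s
= 3.929 × 1000 = 3929 L/s

3930 L/s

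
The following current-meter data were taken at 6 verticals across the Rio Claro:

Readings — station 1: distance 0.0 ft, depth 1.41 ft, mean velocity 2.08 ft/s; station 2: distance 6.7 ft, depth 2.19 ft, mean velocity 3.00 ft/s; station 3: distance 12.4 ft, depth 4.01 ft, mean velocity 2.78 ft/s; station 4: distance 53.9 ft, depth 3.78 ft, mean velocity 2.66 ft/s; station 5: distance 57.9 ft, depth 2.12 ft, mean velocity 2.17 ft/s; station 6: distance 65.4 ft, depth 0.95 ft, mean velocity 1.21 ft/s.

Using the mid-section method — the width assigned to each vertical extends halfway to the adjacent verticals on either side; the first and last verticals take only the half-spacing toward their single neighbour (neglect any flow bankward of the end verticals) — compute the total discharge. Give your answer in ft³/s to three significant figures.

573 ft³/s

w_1 = (6.7 − 0.0)/2 = 3.35 ft; q_1 = 2.08 × 1.41 × 3.35 = 9.825 ft³/s
w_2 = (12.4 − 0.0)/2 = 6.2 ft; q_2 = 3.00 × 2.19 × 6.2 = 40.73 ft³/s
w_3 = (53.9 − 6.7)/2 = 23.6 ft; q_3 = 2.78 × 4.01 × 23.6 = 263.1 ft³/s
w_4 = (57.9 − 12.4)/2 = 22.75 ft; q_4 = 2.66 × 3.78 × 22.75 = 228.7 ft³/s
w_5 = (65.4 − 53.9)/2 = 5.75 ft; q_5 = 2.17 × 2.12 × 5.75 = 26.45 ft³/s
w_6 = (65.4 − 57.9)/2 = 3.75 ft; q_6 = 1.21 × 0.95 × 3.75 = 4.311 ft³/s
Q = Σ qᵢ = 573.2 ft³/s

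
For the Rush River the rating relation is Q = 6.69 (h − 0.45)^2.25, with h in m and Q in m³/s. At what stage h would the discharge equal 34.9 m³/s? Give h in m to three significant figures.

2.53 m

h − h₀ = (Q/C)^(1/b) = (34.9/6.69)^(1/2.25) = 2.084 m
h = 0.45 + 2.084 = 2.534 m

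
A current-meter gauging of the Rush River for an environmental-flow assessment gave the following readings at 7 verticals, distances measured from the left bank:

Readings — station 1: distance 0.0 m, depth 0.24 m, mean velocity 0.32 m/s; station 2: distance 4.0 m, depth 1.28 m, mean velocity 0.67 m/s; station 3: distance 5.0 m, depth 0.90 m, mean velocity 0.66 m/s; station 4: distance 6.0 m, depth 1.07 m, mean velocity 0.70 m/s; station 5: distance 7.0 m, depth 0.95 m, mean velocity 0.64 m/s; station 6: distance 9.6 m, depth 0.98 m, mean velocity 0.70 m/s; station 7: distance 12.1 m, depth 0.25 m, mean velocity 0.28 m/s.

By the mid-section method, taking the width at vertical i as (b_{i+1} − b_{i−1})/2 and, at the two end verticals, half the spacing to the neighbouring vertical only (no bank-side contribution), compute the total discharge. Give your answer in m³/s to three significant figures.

w_1 = (4.0 − 0.0)/2 = 2 m; q_1 = 0.32 × 0.24 × 2 = 0.1536 m³/s
w_2 = (5.0 − 0.0)/2 = 2.5 m; q_2 = 0.67 × 1.28 × 2.5 = 2.144 m³/s
w_3 = (6.0 − 4.0)/2 = 1 m; q_3 = 0.66 × 0.90 × 1 = 0.5940 m³/s
w_4 = (7.0 − 5.0)/2 = 1 m; q_4 = 0.70 × 1.07 × 1 = 0.7490 m³/s
w_5 = (9.6 − 6.0)/2 = 1.8 m; q_5 = 0.64 × 0.95 × 1.8 = 1.094 m³/s
w_6 = (12.1 − 7.0)/2 = 2.55 m; q_6 = 0.70 × 0.98 × 2.55 = 1.749 m³/s
w_7 = (12.1 − 9.6)/2 = 1.25 m; q_7 = 0.28 × 0.25 × 1.25 = 0.08750 m³/s
Q = Σ qᵢ = 6.572 m³/s

6.57 m³/s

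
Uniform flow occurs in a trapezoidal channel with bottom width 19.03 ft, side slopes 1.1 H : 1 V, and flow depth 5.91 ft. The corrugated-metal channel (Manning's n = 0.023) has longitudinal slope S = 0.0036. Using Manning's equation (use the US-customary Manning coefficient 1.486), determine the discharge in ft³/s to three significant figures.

1500 ft³/s

A = (b + z·y)·y = (19.03 + 1.1×5.91)×5.91 = 150.9 ft²
P = b + 2y√(1+z²) = 19.03 + 2×5.91×√(1+1.1²) = 36.60 ft
R = A/P = 150.9/36.60 = 4.122 ft
Q = (1.486/n)·A·R^(2/3)·S^(1/2) = (1.486/0.023) × 150.9 × 4.122^(2/3) × 0.0036^(1/2) = 1504 ft³/s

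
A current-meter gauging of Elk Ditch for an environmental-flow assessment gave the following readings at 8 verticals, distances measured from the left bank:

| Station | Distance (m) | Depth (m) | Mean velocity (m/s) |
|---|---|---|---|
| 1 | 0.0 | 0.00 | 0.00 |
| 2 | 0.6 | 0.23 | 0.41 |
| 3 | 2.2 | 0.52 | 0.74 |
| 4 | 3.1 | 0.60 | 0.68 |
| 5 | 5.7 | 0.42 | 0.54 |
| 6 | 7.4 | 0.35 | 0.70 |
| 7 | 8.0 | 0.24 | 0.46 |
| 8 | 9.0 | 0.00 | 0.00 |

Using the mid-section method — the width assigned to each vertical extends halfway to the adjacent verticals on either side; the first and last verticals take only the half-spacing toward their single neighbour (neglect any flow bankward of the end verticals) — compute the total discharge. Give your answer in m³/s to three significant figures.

w_2 = (2.2 − 0.0)/2 = 1.1 m; q_2 = 0.41 × 0.23 × 1.1 = 0.1037 m³/s
w_3 = (3.1 − 0.6)/2 = 1.25 m; q_3 = 0.74 × 0.52 × 1.25 = 0.4810 m³/s
w_4 = (5.7 − 2.2)/2 = 1.75 m; q_4 = 0.68 × 0.60 × 1.75 = 0.7140 m³/s
w_5 = (7.4 − 3.1)/2 = 2.15 m; q_5 = 0.54 × 0.42 × 2.15 = 0.4876 m³/s
w_6 = (8.0 − 5.7)/2 = 1.15 m; q_6 = 0.70 × 0.35 × 1.15 = 0.2818 m³/s
w_7 = (9.0 − 7.4)/2 = 0.8 m; q_7 = 0.46 × 0.24 × 0.8 = 0.08832 m³/s
Stations 1, 8 contribute zero (depth or velocity is 0).
Q = Σ qᵢ = 2.156 m³/s

2.16 m³/s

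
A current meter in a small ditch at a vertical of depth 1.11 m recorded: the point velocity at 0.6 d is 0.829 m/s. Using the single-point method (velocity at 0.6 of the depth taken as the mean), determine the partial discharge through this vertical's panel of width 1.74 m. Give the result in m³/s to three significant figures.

v̄ = v₀.₆ = 0.829 m/s
q = v̄ × d × w = 0.8290 × 1.11 × 1.74 = 1.601 m³/s

1.60 m³/s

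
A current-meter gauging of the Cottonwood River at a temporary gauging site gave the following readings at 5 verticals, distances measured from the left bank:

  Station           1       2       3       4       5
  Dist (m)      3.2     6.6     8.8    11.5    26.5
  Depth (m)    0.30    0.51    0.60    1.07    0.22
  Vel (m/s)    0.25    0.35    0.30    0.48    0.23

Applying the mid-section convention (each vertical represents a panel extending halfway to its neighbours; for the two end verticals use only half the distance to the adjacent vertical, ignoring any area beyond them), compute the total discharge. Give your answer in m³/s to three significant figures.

w_1 = (6.6 − 3.2)/2 = 1.7 m; q_1 = 0.25 × 0.30 × 1.7 = 0.1275 m³/s
w_2 = (8.8 − 3.2)/2 = 2.8 m; q_2 = 0.35 × 0.51 × 2.8 = 0.4998 m³/s
w_3 = (11.5 − 6.6)/2 = 2.45 m; q_3 = 0.30 × 0.60 × 2.45 = 0.4410 m³/s
w_4 = (26.5 − 8.8)/2 = 8.85 m; q_4 = 0.48 × 1.07 × 8.85 = 4.545 m³/s
w_5 = (26.5 − 11.5)/2 = 7.5 m; q_5 = 0.23 × 0.22 × 7.5 = 0.3795 m³/s
Q = Σ qᵢ = 5.993 m³/s

5.99 m³/s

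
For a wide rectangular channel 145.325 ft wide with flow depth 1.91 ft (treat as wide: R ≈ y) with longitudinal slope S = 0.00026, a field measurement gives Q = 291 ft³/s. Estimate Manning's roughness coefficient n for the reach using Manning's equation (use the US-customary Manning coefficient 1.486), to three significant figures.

A = b·y = 145.325 × 1.91 = 277.6 ft²
Wide channel: R ≈ y = 1.91 ft
n = (1.486/Q)·A·R^(2/3)·S^(1/2) = (1.486/291) × 277.6 × 1.539 × 0.01612 = 0.03518

0.0352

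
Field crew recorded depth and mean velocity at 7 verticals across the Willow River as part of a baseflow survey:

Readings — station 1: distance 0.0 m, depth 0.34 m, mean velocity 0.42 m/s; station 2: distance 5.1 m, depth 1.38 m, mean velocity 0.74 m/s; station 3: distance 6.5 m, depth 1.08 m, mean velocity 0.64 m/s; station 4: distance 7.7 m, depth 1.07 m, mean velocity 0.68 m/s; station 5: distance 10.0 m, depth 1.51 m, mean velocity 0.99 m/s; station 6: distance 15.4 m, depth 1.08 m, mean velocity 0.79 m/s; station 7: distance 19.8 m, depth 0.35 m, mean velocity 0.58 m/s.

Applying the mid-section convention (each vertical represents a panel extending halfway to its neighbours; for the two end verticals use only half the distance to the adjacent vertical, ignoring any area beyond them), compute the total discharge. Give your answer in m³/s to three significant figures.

w_1 = (5.1 − 0.0)/2 = 2.55 m; q_1 = 0.42 × 0.34 × 2.55 = 0.3641 m³/s
w_2 = (6.5 − 0.0)/2 = 3.25 m; q_2 = 0.74 × 1.38 × 3.25 = 3.319 m³/s
w_3 = (7.7 − 5.1)/2 = 1.3 m; q_3 = 0.64 × 1.08 × 1.3 = 0.8986 m³/s
w_4 = (10.0 − 6.5)/2 = 1.75 m; q_4 = 0.68 × 1.07 × 1.75 = 1.273 m³/s
w_5 = (15.4 − 7.7)/2 = 3.85 m; q_5 = 0.99 × 1.51 × 3.85 = 5.755 m³/s
w_6 = (19.8 − 10.0)/2 = 4.9 m; q_6 = 0.79 × 1.08 × 4.9 = 4.181 m³/s
w_7 = (19.8 − 15.4)/2 = 2.2 m; q_7 = 0.58 × 0.35 × 2.2 = 0.4466 m³/s
Q = Σ qᵢ = 16.24 m³/s

16.2 m³/s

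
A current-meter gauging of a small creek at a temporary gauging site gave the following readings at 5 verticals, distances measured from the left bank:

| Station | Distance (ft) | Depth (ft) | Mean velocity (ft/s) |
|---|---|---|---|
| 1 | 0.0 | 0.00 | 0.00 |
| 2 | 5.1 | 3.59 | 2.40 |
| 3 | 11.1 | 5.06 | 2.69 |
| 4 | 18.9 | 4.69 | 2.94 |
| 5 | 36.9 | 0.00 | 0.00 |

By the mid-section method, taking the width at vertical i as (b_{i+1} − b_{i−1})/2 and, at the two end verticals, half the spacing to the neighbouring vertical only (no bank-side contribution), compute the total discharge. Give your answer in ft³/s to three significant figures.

320 ft³/s

w_2 = (11.1 − 0.0)/2 = 5.55 ft; q_2 = 2.40 × 3.59 × 5.55 = 47.82 ft³/s
w_3 = (18.9 − 5.1)/2 = 6.9 ft; q_3 = 2.69 × 5.06 × 6.9 = 93.92 ft³/s
w_4 = (36.9 − 11.1)/2 = 12.9 ft; q_4 = 2.94 × 4.69 × 12.9 = 177.9 ft³/s
Stations 1, 5 contribute zero (depth or velocity is 0).
Q = Σ qᵢ = 319.6 ft³/s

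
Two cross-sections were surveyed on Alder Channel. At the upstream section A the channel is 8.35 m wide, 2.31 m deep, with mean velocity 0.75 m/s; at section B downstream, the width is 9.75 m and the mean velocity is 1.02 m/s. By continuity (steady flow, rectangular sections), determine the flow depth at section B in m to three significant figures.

1.45 m

Q = A₁V₁ = (8.35×2.31) × 0.75 = 14.47 m³/s
d₂ = Q/(b₂ V₂) = 14.47/(9.75×1.02) = 1.455 m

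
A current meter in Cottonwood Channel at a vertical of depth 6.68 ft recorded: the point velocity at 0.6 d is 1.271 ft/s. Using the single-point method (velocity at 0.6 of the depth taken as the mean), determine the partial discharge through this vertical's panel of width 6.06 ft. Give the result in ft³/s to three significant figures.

v̄ = v₀.₆ = 1.271 ft/s
q = v̄ × d × w = 1.271 × 6.68 × 6.06 = 51.45 ft³/s

51.5 ft³/s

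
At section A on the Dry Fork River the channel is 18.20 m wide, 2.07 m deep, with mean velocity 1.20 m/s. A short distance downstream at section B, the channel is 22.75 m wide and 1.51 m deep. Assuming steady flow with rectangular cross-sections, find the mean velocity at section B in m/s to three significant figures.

Q = A₁V₁ = (18.20×2.07) × 1.20 = 45.21 m³/s
A₂ = 22.75 × 1.51 = 34.35 m²
V₂ = Q/A₂ = 45.21/34.35 = 1.316 m/s

1.32 m/s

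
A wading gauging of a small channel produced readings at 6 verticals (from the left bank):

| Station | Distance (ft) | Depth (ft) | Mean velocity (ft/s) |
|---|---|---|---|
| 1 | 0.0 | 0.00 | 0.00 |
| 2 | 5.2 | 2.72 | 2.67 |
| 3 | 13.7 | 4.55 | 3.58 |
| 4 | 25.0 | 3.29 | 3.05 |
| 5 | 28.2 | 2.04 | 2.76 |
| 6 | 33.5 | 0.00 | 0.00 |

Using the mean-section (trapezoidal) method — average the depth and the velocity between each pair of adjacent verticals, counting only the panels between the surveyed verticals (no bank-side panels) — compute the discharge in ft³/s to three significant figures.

285 ft³/s

Panel 1-2: Δb = 5.2 ft, d̄ = (0.00+2.72)/2 = 1.36, v̄ = (0.00+2.67)/2 = 1.335 → q = 5.2×1.36×1.335 = 9.441 ft³/s
Panel 2-3: Δb = 8.5 ft, d̄ = (2.72+4.55)/2 = 3.635, v̄ = (2.67+3.58)/2 = 3.125 → q = 8.5×3.635×3.125 = 96.55 ft³/s
Panel 3-4: Δb = 11.3 ft, d̄ = (4.55+3.29)/2 = 3.92, v̄ = (3.58+3.05)/2 = 3.315 → q = 11.3×3.92×3.315 = 146.8 ft³/s
Panel 4-5: Δb = 3.2 ft, d̄ = (3.29+2.04)/2 = 2.665, v̄ = (3.05+2.76)/2 = 2.905 → q = 3.2×2.665×2.905 = 24.77 ft³/s
Panel 5-6: Δb = 5.3 ft, d̄ = (2.04+0.00)/2 = 1.02, v̄ = (2.76+0.00)/2 = 1.38 → q = 5.3×1.02×1.38 = 7.460 ft³/s
Q = Σ q = 285.1 ft³/s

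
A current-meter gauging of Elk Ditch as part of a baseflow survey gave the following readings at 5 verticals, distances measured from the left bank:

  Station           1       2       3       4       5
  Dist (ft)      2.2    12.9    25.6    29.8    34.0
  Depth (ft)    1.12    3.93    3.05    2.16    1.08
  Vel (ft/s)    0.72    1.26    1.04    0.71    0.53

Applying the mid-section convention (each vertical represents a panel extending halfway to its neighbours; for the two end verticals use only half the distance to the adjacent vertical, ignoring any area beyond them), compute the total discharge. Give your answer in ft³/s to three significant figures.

w_1 = (12.9 − 2.2)/2 = 5.35 ft; q_1 = 0.72 × 1.12 × 5.35 = 4.314 ft³/s
w_2 = (25.6 − 2.2)/2 = 11.7 ft; q_2 = 1.26 × 3.93 × 11.7 = 57.94 ft³/s
w_3 = (29.8 − 12.9)/2 = 8.45 ft; q_3 = 1.04 × 3.05 × 8.45 = 26.80 ft³/s
w_4 = (34.0 − 25.6)/2 = 4.2 ft; q_4 = 0.71 × 2.16 × 4.2 = 6.441 ft³/s
w_5 = (34.0 − 29.8)/2 = 2.1 ft; q_5 = 0.53 × 1.08 × 2.1 = 1.202 ft³/s
Q = Σ qᵢ = 96.70 ft³/s

96.7 ft³/s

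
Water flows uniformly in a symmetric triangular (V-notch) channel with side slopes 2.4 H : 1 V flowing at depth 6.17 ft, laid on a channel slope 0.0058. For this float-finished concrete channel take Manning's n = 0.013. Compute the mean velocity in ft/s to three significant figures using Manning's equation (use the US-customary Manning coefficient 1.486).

17.5 ft/s

A = z·y² = 2.4×6.17² = 91.37 ft²
P = 2y√(1+z²) = 2×6.17×√(1+2.4²) = 32.08 ft
R = A/P = 91.37/32.08 = 2.848 ft
Q = (1.486/n)·A·R^(2/3)·S^(1/2) = (1.486/0.013) × 91.37 × 2.848^(2/3) × 0.0058^(1/2) = 1598 ft³/s
V = Q/A = 1598/91.37 = 17.49 ft/s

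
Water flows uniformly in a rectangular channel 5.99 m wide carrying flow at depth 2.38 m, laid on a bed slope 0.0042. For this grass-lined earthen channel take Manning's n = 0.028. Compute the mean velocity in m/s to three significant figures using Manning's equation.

A = b·y = 5.99 × 2.38 = 14.26 m²
P = b + 2y = 5.99 + 2×2.38 = 10.75 m
R = A/P = 14.26/10.75 = 1.326 m
Q = (1/n)·A·R^(2/3)·S^(1/2) = (1/0.028) × 14.26 × 1.326^(2/3) × 0.0042^(1/2) = 39.83 m³/s
V = Q/A = 39.83/14.26 = 2.794 m/s

2.79 m/s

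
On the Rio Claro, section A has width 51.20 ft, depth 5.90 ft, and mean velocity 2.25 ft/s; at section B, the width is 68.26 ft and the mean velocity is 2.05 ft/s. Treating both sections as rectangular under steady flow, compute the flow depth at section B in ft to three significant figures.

4.86 ft

Q = A₁V₁ = (51.20×5.90) × 2.25 = 679.7 ft³/s
d₂ = Q/(b₂ V₂) = 679.7/(68.26×2.05) = 4.857 ft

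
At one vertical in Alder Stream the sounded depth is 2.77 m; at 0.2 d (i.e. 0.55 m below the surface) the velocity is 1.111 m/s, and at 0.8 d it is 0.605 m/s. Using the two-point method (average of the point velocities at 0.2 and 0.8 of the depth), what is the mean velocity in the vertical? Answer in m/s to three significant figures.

0.858 m/s

v̄ = (1.111 + 0.605) / 2 = 0.8580 m/s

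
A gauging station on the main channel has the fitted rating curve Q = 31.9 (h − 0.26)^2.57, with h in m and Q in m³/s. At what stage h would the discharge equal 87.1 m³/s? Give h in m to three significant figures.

1.74 m

h − h₀ = (Q/C)^(1/b) = (87.1/31.9)^(1/2.57) = 1.478 m
h = 0.26 + 1.478 = 1.738 m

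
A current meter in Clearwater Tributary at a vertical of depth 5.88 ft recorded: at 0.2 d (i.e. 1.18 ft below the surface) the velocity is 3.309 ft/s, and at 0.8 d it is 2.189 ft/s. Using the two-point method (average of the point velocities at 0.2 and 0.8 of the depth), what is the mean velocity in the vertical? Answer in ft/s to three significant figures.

v̄ = (3.309 + 2.189) / 2 = 2.749 ft/s

2.75 ft/s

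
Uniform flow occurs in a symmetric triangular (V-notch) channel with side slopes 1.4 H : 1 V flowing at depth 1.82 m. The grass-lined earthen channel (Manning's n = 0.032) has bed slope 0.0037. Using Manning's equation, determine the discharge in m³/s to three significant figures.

A = z·y² = 1.4×1.82² = 4.637 m²
P = 2y√(1+z²) = 2×1.82×√(1+1.4²) = 6.262 m
R = A/P = 4.637/6.262 = 0.7405 m
Q = (1/n)·A·R^(2/3)·S^(1/2) = (1/0.032) × 4.637 × 0.7405^(2/3) × 0.0037^(1/2) = 7.215 m³/s

7.22 m³/s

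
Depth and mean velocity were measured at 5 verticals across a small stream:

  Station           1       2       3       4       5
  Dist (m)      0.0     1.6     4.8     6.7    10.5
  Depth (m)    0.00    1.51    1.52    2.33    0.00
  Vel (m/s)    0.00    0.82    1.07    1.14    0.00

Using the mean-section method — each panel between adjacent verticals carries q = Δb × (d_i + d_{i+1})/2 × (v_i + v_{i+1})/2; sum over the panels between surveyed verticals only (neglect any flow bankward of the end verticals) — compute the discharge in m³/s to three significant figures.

11.6 m³/s

Panel 1-2: Δb = 1.6 m, d̄ = (0.00+1.51)/2 = 0.755, v̄ = (0.00+0.82)/2 = 0.41 → q = 1.6×0.755×0.41 = 0.4953 m³/s
Panel 2-3: Δb = 3.2 m, d̄ = (1.51+1.52)/2 = 1.515, v̄ = (0.82+1.07)/2 = 0.945 → q = 3.2×1.515×0.945 = 4.581 m³/s
Panel 3-4: Δb = 1.9 m, d̄ = (1.52+2.33)/2 = 1.925, v̄ = (1.07+1.14)/2 = 1.105 → q = 1.9×1.925×1.105 = 4.042 m³/s
Panel 4-5: Δb = 3.8 m, d̄ = (2.33+0.00)/2 = 1.165, v̄ = (1.14+0.00)/2 = 0.57 → q = 3.8×1.165×0.57 = 2.523 m³/s
Q = Σ q = 11.64 m³/s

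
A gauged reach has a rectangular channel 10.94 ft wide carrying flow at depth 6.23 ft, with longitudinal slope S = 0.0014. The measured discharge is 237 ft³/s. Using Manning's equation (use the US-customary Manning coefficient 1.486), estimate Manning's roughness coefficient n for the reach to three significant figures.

0.0326

A = b·y = 10.94 × 6.23 = 68.16 ft²
P = b + 2y = 10.94 + 2×6.23 = 23.40 ft
R = A/P = 68.16/23.40 = 2.913 ft
n = (1.486/Q)·A·R^(2/3)·S^(1/2) = (1.486/237) × 68.16 × 2.040 × 0.03742 = 0.03261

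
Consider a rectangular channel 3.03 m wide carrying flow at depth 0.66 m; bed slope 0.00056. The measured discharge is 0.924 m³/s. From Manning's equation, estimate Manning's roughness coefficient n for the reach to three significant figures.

A = b·y = 3.03 × 0.66 = 2.000 m²
P = b + 2y = 3.03 + 2×0.66 = 4.350 m
R = A/P = 2.000/4.350 = 0.4597 m
n = (1/Q)·A·R^(2/3)·S^(1/2) = (1/0.924) × 2.000 × 0.5957 × 0.02366 = 0.03051

0.0305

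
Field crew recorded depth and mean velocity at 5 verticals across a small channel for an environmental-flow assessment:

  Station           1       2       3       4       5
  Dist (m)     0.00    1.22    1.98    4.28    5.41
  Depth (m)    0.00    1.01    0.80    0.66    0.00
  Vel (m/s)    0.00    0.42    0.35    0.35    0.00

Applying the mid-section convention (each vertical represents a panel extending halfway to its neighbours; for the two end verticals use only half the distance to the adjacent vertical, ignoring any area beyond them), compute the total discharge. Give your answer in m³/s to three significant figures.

1.24 m³/s

w_2 = (1.98 − 0.00)/2 = 0.99 m; q_2 = 0.42 × 1.01 × 0.99 = 0.4200 m³/s
w_3 = (4.28 − 1.22)/2 = 1.53 m; q_3 = 0.35 × 0.80 × 1.53 = 0.4284 m³/s
w_4 = (5.41 − 1.98)/2 = 1.715 m; q_4 = 0.35 × 0.66 × 1.715 = 0.3962 m³/s
Stations 1, 5 contribute zero (depth or velocity is 0).
Q = Σ qᵢ = 1.245 m³/s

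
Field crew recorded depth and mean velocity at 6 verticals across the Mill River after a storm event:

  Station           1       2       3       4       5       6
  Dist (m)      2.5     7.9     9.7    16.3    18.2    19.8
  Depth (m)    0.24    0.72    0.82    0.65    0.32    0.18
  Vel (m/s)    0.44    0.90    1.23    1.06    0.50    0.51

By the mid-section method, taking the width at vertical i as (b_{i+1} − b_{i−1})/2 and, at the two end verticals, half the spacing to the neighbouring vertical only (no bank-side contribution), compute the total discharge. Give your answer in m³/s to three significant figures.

10.1 m³/s

w_1 = (7.9 − 2.5)/2 = 2.7 m; q_1 = 0.44 × 0.24 × 2.7 = 0.2851 m³/s
w_2 = (9.7 − 2.5)/2 = 3.6 m; q_2 = 0.90 × 0.72 × 3.6 = 2.333 m³/s
w_3 = (16.3 − 7.9)/2 = 4.2 m; q_3 = 1.23 × 0.82 × 4.2 = 4.236 m³/s
w_4 = (18.2 − 9.7)/2 = 4.25 m; q_4 = 1.06 × 0.65 × 4.25 = 2.928 m³/s
w_5 = (19.8 − 16.3)/2 = 1.75 m; q_5 = 0.50 × 0.32 × 1.75 = 0.2800 m³/s
w_6 = (19.8 − 18.2)/2 = 0.8 m; q_6 = 0.51 × 0.18 × 0.8 = 0.07344 m³/s
Q = Σ qᵢ = 10.14 m³/s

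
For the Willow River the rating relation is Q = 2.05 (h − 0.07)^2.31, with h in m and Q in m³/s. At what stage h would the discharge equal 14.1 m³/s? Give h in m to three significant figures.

2.37 m

h − h₀ = (Q/C)^(1/b) = (14.1/2.05)^(1/2.31) = 2.304 m
h = 0.07 + 2.304 = 2.374 m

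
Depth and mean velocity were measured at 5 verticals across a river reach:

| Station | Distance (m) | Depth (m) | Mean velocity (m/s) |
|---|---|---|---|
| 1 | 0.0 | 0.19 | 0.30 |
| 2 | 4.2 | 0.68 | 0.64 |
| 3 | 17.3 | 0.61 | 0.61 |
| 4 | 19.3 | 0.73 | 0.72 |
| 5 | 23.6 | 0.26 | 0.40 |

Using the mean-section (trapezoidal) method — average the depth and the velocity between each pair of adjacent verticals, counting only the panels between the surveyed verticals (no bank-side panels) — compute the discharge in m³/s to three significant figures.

8.22 m³/s

Panel 1-2: Δb = 4.2 m, d̄ = (0.19+0.68)/2 = 0.435, v̄ = (0.30+0.64)/2 = 0.47 → q = 4.2×0.435×0.47 = 0.8587 m³/s
Panel 2-3: Δb = 13.1 m, d̄ = (0.68+0.61)/2 = 0.645, v̄ = (0.64+0.61)/2 = 0.625 → q = 13.1×0.645×0.625 = 5.281 m³/s
Panel 3-4: Δb = 2 m, d̄ = (0.61+0.73)/2 = 0.67, v̄ = (0.61+0.72)/2 = 0.665 → q = 2×0.67×0.665 = 0.8911 m³/s
Panel 4-5: Δb = 4.3 m, d̄ = (0.73+0.26)/2 = 0.495, v̄ = (0.72+0.40)/2 = 0.56 → q = 4.3×0.495×0.56 = 1.192 m³/s
Q = Σ q = 8.223 m³/s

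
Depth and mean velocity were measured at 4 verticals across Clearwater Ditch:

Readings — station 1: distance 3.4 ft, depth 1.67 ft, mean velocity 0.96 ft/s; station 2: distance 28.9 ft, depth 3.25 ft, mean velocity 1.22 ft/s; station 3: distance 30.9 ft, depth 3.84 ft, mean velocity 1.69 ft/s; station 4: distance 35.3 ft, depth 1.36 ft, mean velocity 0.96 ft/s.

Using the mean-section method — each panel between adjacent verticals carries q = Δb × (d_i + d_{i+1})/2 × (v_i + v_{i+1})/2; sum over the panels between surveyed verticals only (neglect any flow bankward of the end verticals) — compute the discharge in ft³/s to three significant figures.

93.8 ft³/s

Panel 1-2: Δb = 25.5 ft, d̄ = (1.67+3.25)/2 = 2.46, v̄ = (0.96+1.22)/2 = 1.09 → q = 25.5×2.46×1.09 = 68.38 ft³/s
Panel 2-3: Δb = 2 ft, d̄ = (3.25+3.84)/2 = 3.545, v̄ = (1.22+1.69)/2 = 1.455 → q = 2×3.545×1.455 = 10.32 ft³/s
Panel 3-4: Δb = 4.4 ft, d̄ = (3.84+1.36)/2 = 2.6, v̄ = (1.69+0.96)/2 = 1.325 → q = 4.4×2.6×1.325 = 15.16 ft³/s
Q = Σ q = 93.85 ft³/s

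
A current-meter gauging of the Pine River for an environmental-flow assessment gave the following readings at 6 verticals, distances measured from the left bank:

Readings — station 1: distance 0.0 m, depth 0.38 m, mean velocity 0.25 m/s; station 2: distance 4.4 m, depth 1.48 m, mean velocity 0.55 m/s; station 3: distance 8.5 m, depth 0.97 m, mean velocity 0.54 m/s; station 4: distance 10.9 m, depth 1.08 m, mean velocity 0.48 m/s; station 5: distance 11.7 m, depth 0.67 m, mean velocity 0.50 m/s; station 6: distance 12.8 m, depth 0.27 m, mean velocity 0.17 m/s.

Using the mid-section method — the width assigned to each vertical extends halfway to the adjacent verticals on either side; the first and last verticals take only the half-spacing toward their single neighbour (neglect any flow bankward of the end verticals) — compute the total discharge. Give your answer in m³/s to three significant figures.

6.54 m³/s

w_1 = (4.4 − 0.0)/2 = 2.2 m; q_1 = 0.25 × 0.38 × 2.2 = 0.2090 m³/s
w_2 = (8.5 − 0.0)/2 = 4.25 m; q_2 = 0.55 × 1.48 × 4.25 = 3.460 m³/s
w_3 = (10.9 − 4.4)/2 = 3.25 m; q_3 = 0.54 × 0.97 × 3.25 = 1.702 m³/s
w_4 = (11.7 − 8.5)/2 = 1.6 m; q_4 = 0.48 × 1.08 × 1.6 = 0.8294 m³/s
w_5 = (12.8 − 10.9)/2 = 0.95 m; q_5 = 0.50 × 0.67 × 0.95 = 0.3183 m³/s
w_6 = (12.8 − 11.7)/2 = 0.55 m; q_6 = 0.17 × 0.27 × 0.55 = 0.02525 m³/s
Q = Σ qᵢ = 6.544 m³/s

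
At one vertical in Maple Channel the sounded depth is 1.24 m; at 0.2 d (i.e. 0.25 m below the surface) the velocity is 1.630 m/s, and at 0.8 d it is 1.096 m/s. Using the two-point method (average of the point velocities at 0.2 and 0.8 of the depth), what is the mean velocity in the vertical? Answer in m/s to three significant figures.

1.36 m/s

v̄ = (1.630 + 1.096) / 2 = 1.363 m/s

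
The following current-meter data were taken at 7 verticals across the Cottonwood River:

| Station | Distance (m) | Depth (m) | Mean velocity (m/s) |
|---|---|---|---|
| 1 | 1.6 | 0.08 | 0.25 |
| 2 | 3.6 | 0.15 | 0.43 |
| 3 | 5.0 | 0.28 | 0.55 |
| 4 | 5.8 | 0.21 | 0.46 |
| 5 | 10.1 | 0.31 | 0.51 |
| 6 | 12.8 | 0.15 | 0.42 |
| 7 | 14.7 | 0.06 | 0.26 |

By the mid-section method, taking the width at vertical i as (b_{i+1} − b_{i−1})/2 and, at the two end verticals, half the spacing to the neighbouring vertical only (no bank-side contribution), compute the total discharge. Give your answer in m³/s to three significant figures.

w_1 = (3.6 − 1.6)/2 = 1 m; q_1 = 0.25 × 0.08 × 1 = 0.02000 m³/s
w_2 = (5.0 − 1.6)/2 = 1.7 m; q_2 = 0.43 × 0.15 × 1.7 = 0.1097 m³/s
w_3 = (5.8 − 3.6)/2 = 1.1 m; q_3 = 0.55 × 0.28 × 1.1 = 0.1694 m³/s
w_4 = (10.1 − 5.0)/2 = 2.55 m; q_4 = 0.46 × 0.21 × 2.55 = 0.2463 m³/s
w_5 = (12.8 − 5.8)/2 = 3.5 m; q_5 = 0.51 × 0.31 × 3.5 = 0.5534 m³/s
w_6 = (14.7 − 10.1)/2 = 2.3 m; q_6 = 0.42 × 0.15 × 2.3 = 0.1449 m³/s
w_7 = (14.7 − 12.8)/2 = 0.95 m; q_7 = 0.26 × 0.06 × 0.95 = 0.01482 m³/s
Q = Σ qᵢ = 1.258 m³/s

1.26 m³/s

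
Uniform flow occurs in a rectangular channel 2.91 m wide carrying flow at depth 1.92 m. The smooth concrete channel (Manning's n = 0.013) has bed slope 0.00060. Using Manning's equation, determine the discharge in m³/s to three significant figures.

A = b·y = 2.91 × 1.92 = 5.587 m²
P = b + 2y = 2.91 + 2×1.92 = 6.750 m
R = A/P = 5.587/6.750 = 0.8277 m
Q = (1/n)·A·R^(2/3)·S^(1/2) = (1/0.013) × 5.587 × 0.8277^(2/3) × 0.00060^(1/2) = 9.281 m³/s

9.28 m³/s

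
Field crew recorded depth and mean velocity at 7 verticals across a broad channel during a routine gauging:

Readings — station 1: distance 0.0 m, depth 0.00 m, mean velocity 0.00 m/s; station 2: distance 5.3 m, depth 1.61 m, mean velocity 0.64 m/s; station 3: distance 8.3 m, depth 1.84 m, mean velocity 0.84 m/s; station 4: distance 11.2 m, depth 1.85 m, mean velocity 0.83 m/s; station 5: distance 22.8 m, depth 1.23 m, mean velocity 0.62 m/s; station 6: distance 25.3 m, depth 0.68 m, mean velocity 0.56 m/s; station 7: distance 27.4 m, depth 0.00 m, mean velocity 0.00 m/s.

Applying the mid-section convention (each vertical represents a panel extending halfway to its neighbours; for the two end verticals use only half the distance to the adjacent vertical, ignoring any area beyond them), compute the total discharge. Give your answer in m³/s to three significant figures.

26.2 m³/s

w_2 = (8.3 − 0.0)/2 = 4.15 m; q_2 = 0.64 × 1.61 × 4.15 = 4.276 m³/s
w_3 = (11.2 − 5.3)/2 = 2.95 m; q_3 = 0.84 × 1.84 × 2.95 = 4.560 m³/s
w_4 = (22.8 − 8.3)/2 = 7.25 m; q_4 = 0.83 × 1.85 × 7.25 = 11.13 m³/s
w_5 = (25.3 − 11.2)/2 = 7.05 m; q_5 = 0.62 × 1.23 × 7.05 = 5.376 m³/s
w_6 = (27.4 − 22.8)/2 = 2.3 m; q_6 = 0.56 × 0.68 × 2.3 = 0.8758 m³/s
Stations 1, 7 contribute zero (depth or velocity is 0).
Q = Σ qᵢ = 26.22 m³/s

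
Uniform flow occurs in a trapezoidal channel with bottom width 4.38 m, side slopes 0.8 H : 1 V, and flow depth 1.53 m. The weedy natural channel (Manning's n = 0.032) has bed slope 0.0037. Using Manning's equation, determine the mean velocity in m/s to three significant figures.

1.94 m/s

A = (b + z·y)·y = (4.38 + 0.8×1.53)×1.53 = 8.574 m²
P = b + 2y√(1+z²) = 4.38 + 2×1.53×√(1+0.8²) = 8.299 m
R = A/P = 8.574/8.299 = 1.033 m
Q = (1/n)·A·R^(2/3)·S^(1/2) = (1/0.032) × 8.574 × 1.033^(2/3) × 0.0037^(1/2) = 16.66 m³/s
V = Q/A = 16.66/8.574 = 1.943 m/s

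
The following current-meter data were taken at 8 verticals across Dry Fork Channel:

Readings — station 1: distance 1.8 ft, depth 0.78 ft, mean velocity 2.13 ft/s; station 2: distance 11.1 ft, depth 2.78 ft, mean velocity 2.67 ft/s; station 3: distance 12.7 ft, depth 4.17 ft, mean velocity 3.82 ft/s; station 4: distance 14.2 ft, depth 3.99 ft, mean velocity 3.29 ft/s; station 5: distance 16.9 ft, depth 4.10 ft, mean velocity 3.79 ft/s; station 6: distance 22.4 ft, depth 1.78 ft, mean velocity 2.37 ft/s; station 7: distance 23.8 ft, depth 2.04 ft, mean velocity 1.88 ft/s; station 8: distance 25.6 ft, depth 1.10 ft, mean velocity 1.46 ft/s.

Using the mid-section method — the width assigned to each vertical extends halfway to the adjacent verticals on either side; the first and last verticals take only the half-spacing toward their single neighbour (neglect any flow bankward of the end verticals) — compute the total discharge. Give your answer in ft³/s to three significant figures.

186 ft³/s

w_1 = (11.1 − 1.8)/2 = 4.65 ft; q_1 = 2.13 × 0.78 × 4.65 = 7.726 ft³/s
w_2 = (12.7 − 1.8)/2 = 5.45 ft; q_2 = 2.67 × 2.78 × 5.45 = 40.45 ft³/s
w_3 = (14.2 − 11.1)/2 = 1.55 ft; q_3 = 3.82 × 4.17 × 1.55 = 24.69 ft³/s
w_4 = (16.9 − 12.7)/2 = 2.1 ft; q_4 = 3.29 × 3.99 × 2.1 = 27.57 ft³/s
w_5 = (22.4 − 14.2)/2 = 4.1 ft; q_5 = 3.79 × 4.10 × 4.1 = 63.71 ft³/s
w_6 = (23.8 − 16.9)/2 = 3.45 ft; q_6 = 2.37 × 1.78 × 3.45 = 14.55 ft³/s
w_7 = (25.6 − 22.4)/2 = 1.6 ft; q_7 = 1.88 × 2.04 × 1.6 = 6.136 ft³/s
w_8 = (25.6 − 23.8)/2 = 0.9 ft; q_8 = 1.46 × 1.10 × 0.9 = 1.445 ft³/s
Q = Σ qᵢ = 186.3 ft³/s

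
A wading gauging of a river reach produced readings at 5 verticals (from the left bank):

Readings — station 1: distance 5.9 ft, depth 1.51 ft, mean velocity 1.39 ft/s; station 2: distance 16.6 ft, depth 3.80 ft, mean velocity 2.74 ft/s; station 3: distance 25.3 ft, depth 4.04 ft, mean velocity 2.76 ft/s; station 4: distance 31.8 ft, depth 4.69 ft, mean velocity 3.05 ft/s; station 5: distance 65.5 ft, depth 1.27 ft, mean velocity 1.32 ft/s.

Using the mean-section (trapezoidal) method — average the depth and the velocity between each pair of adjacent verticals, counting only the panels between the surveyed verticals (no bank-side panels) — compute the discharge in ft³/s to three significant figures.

454 ft³/s

Panel 1-2: Δb = 10.7 ft, d̄ = (1.51+3.80)/2 = 2.655, v̄ = (1.39+2.74)/2 = 2.065 → q = 10.7×2.655×2.065 = 58.66 ft³/s
Panel 2-3: Δb = 8.7 ft, d̄ = (3.80+4.04)/2 = 3.92, v̄ = (2.74+2.76)/2 = 2.75 → q = 8.7×3.92×2.75 = 93.79 ft³/s
Panel 3-4: Δb = 6.5 ft, d̄ = (4.04+4.69)/2 = 4.365, v̄ = (2.76+3.05)/2 = 2.905 → q = 6.5×4.365×2.905 = 82.42 ft³/s
Panel 4-5: Δb = 33.7 ft, d̄ = (4.69+1.27)/2 = 2.98, v̄ = (3.05+1.32)/2 = 2.185 → q = 33.7×2.98×2.185 = 219.4 ft³/s
Q = Σ q = 454.3 ft³/s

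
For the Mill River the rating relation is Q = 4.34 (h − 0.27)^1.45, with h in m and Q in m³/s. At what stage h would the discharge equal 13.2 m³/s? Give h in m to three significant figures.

h − h₀ = (Q/C)^(1/b) = (13.2/4.34)^(1/1.45) = 2.154 m
h = 0.27 + 2.154 = 2.424 m

2.42 m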